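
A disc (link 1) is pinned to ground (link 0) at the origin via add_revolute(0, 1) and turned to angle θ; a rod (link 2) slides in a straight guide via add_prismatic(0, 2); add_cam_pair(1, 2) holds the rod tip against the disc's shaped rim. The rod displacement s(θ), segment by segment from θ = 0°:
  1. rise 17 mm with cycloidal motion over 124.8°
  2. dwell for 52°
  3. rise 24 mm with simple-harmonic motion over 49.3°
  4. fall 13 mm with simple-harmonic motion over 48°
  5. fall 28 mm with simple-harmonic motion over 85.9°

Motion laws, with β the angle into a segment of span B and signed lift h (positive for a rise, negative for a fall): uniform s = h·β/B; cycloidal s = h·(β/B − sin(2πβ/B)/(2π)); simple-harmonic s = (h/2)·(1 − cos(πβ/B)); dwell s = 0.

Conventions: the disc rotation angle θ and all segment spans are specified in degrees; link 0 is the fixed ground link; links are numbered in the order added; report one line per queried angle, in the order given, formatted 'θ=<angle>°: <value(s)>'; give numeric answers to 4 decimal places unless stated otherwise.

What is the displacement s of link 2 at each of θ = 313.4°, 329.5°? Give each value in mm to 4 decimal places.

segment 1 (0° to 124.8°, cycloidal, h = 17) is passed completely: s = 0.0000 + (17) = 17.0000
segment 2 (124.8° to 176.8°, dwell): s unchanged at 17.0000
segment 3 (176.8° to 226.1°, simple-harmonic, h = 24) is passed completely: s = 17.0000 + (24) = 41.0000
segment 4 (226.1° to 274.1°, simple-harmonic, h = -13) is passed completely: s = 41.0000 + (-13) = 28.0000
θ = 313.4° falls in segment 5 (274.1° to 360°, simple-harmonic, h = -28): β = 313.4 − 274.1 = 39.3°, B = 85.9°; Δs = -28/2·(1 − cos(π·0.4575)) = -12.1367; s = 28.0000 − 12.1367 = 15.8633
θ = 329.5° falls in segment 5 (274.1° to 360°, simple-harmonic, h = -28): β = 329.5 − 274.1 = 55.4°, B = 85.9°; Δs = -28/2·(1 − cos(π·0.6449)) = -20.1566; s = 28.0000 − 20.1566 = 7.8434

θ=313.4°: 15.8633
θ=329.5°: 7.8434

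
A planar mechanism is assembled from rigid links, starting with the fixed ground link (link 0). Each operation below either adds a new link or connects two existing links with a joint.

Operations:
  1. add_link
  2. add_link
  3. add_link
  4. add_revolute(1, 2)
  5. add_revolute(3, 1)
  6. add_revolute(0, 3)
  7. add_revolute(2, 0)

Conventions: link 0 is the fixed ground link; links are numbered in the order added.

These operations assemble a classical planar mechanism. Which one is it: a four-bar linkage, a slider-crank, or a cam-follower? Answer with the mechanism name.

links: 4 (incl. ground); joints: 4 revolute, 0 prismatic, 0 higher (cam) pair, forming one closed loop
4 links in a single 4R loop → four-bar linkage

four-bar linkage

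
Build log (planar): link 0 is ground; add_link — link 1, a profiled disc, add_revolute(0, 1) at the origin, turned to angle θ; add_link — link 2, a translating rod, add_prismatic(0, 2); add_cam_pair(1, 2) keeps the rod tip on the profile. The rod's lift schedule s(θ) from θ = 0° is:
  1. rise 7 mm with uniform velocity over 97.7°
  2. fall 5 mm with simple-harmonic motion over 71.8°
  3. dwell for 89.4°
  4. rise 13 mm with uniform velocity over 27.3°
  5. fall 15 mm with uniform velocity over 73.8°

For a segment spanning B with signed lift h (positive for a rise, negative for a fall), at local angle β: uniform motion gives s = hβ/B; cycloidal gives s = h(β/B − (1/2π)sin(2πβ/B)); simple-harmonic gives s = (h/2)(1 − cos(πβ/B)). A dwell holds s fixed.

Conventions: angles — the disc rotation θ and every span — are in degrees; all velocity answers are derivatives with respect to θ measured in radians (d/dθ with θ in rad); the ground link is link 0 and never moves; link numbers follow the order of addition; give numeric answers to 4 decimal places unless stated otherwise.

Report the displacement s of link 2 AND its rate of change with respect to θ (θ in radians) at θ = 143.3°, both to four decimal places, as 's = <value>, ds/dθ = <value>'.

seg 1 [0°–97.7°] uniform, h=7: full span → s += 7 → s = 7.0000
seg 2 [97.7°–169.5°] simple-harmonic, h=-5: θ=143.3° here. β=45.6, B=71.8. -5/2·(1 − cos(π·0.6351)) = -3.5295 → s = 3.4705
velocity in seg [97.7°–169.5°] (simple-harmonic), θ in radians: β = 45.6° = 0.7959 rad, B = 71.8° = 1.2531 rad; ds/dθ = (πh/(2B)) sin(πβ/B) = (π·(-5)/(2·1.2531)) sin(π·0.6351) = -5.711347 mm/rad

s = 3.4705, ds/dθ = -5.7113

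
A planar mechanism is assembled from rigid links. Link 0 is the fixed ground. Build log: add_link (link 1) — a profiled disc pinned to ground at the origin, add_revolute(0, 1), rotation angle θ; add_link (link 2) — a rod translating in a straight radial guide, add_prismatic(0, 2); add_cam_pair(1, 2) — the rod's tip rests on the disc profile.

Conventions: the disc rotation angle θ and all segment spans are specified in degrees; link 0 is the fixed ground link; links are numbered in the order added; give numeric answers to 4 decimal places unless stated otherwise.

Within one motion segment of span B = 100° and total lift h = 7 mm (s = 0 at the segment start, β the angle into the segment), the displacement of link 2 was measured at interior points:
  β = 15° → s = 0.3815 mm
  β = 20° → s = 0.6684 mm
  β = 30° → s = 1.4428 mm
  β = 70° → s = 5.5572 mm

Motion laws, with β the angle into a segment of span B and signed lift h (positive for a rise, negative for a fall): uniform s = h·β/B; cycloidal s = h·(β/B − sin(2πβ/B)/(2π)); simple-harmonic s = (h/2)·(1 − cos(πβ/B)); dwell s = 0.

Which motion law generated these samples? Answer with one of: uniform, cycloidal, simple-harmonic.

candidates at β/B = r: uniform s = h·r (linear in β); cycloidal s = h·(r − sin(2πr)/(2π)); simple-harmonic s = (h/2)(1 − cos(πr))
β=15°: printed 0.3815 | uniform 1.0500, cycloidal 0.1487, simple-harmonic 0.3815
β=20°: printed 0.6684 | uniform 1.4000, cycloidal 0.3404, simple-harmonic 0.6684
β=30°: printed 1.4428 | uniform 2.1000, cycloidal 1.0404, simple-harmonic 1.4428
β=70°: printed 5.5572 | uniform 4.9000, cycloidal 5.9596, simple-harmonic 5.5572
only one law matches every sample → simple-harmonic

simple-harmonic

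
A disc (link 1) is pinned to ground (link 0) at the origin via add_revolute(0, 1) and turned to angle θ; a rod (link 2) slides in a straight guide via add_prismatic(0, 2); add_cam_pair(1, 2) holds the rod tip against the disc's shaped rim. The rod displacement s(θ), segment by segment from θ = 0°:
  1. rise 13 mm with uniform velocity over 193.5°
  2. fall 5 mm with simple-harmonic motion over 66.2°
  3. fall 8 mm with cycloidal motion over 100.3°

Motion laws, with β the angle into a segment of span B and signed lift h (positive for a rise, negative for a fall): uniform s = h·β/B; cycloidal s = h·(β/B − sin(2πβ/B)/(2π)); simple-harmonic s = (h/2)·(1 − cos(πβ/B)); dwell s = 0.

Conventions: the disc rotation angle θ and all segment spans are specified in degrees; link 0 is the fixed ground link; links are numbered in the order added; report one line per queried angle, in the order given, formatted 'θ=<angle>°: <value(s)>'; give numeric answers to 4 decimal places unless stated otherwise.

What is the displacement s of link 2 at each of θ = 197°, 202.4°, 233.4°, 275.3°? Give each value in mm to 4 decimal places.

segment 1 (0° to 193.5°, uniform, h = 13) is passed completely: s = 0.0000 + (13) = 13.0000
θ = 197° falls in segment 2 (193.5° to 259.7°, simple-harmonic, h = -5): β = 197 − 193.5 = 3.5°, B = 66.2°; Δs = -5/2·(1 − cos(π·0.0529)) = -0.0344; s = 13.0000 − 0.0344 = 12.9656
θ = 202.4° falls in segment 2 (193.5° to 259.7°, simple-harmonic, h = -5): β = 202.4 − 193.5 = 8.9°, B = 66.2°; Δs = -5/2·(1 − cos(π·0.1344)) = -0.2197; s = 13.0000 − 0.2197 = 12.7803
θ = 233.4° falls in segment 2 (193.5° to 259.7°, simple-harmonic, h = -5): β = 233.4 − 193.5 = 39.9°, B = 66.2°; Δs = -5/2·(1 − cos(π·0.6027)) = -3.2928; s = 13.0000 − 3.2928 = 9.7072
segment 2 (193.5° to 259.7°, simple-harmonic, h = -5) is passed completely: s = 13.0000 + (-5) = 8.0000
θ = 275.3° falls in segment 3 (259.7° to 360°, cycloidal, h = -8): β = 275.3 − 259.7 = 15.6°, B = 100.3°; Δs = -8·(0.1555 − sin(2π·0.1555)/(2π)) = -0.1888; s = 8.0000 − 0.1888 = 7.8112

θ=197°: 12.9656
θ=202.4°: 12.7803
θ=233.4°: 9.7072
θ=275.3°: 7.8112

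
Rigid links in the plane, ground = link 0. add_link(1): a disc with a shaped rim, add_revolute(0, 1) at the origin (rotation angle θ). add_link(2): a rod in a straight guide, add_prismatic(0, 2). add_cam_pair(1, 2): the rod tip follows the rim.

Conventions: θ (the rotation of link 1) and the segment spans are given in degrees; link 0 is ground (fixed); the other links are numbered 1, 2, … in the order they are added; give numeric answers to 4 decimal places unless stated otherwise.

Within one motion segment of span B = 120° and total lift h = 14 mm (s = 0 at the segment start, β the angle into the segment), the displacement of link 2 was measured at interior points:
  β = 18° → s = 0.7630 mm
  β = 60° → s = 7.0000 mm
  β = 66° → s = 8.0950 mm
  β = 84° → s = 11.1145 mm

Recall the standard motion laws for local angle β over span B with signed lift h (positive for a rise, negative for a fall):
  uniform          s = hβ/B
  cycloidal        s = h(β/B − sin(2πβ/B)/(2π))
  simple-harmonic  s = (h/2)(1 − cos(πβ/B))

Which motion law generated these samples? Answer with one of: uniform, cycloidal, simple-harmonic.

candidates at β/B = r: uniform s = h·r (linear in β); cycloidal s = h·(r − sin(2πr)/(2π)); simple-harmonic s = (h/2)(1 − cos(πr))
β=18°: printed 0.7630 | uniform 2.1000, cycloidal 0.2974, simple-harmonic 0.7630
β=60°: printed 7.0000 | uniform 7.0000, cycloidal 7.0000, simple-harmonic 7.0000
β=66°: printed 8.0950 | uniform 7.7000, cycloidal 8.3885, simple-harmonic 8.0950
β=84°: printed 11.1145 | uniform 9.8000, cycloidal 11.9191, simple-harmonic 11.1145
only one law matches every sample → simple-harmonic

simple-harmonic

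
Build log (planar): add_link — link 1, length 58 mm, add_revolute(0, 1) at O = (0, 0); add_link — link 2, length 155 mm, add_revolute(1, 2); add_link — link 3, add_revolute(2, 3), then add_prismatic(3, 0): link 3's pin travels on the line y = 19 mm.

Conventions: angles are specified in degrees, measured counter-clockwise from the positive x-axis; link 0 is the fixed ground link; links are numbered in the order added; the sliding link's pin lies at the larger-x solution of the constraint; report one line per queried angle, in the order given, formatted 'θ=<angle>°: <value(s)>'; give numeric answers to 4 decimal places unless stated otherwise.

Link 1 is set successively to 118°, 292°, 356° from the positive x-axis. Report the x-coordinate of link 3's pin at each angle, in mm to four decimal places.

geometry: r = 58 mm, L = 155 mm, e = 19 mm
θ=118°: crank pin P = (r cos θ, r sin θ) = (-27.229351, 51.210960)
θ=118°: h = r sin θ − e = 51.210960 − 19 = 32.210960
θ=118°: x = r cos θ + √(L² − h²) = -27.229351 + 151.616140 = 124.386790
θ=292°: crank pin P = (r cos θ, r sin θ) = (21.727182, -53.776664)
θ=292°: h = r sin θ − e = -53.776664 − 19 = -72.776664
θ=292°: x = r cos θ + √(L² − h²) = 21.727182 + 136.852319 = 158.579502
θ=356°: crank pin P = (r cos θ, r sin θ) = (57.858715, -4.045875)
θ=356°: h = r sin θ − e = -4.045875 − 19 = -23.045875
θ=356°: x = r cos θ + √(L² − h²) = 57.858715 + 153.277159 = 211.135874

θ=118°: 124.3868
θ=292°: 158.5795
θ=356°: 211.1359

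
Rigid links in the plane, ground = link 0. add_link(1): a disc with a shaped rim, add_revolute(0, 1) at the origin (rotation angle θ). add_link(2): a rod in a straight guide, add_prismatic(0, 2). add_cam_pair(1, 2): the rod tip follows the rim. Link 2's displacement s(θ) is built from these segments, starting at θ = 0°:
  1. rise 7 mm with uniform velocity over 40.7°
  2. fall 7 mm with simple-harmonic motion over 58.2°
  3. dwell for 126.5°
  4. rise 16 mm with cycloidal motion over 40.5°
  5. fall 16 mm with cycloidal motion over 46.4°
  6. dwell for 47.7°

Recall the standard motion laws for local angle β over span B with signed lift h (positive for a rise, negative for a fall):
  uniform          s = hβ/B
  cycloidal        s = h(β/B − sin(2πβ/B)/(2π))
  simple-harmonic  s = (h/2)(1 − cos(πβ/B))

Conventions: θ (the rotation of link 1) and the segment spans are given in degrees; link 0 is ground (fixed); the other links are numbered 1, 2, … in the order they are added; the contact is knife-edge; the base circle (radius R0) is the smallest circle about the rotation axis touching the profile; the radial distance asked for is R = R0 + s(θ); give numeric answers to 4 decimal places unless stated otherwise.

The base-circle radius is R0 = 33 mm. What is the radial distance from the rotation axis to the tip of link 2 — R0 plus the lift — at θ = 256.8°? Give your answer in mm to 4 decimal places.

segment 1 (0° to 40.7°, uniform, h = 7) is passed completely: s = 0.0000 + (7) = 7.0000
segment 2 (40.7° to 98.9°, simple-harmonic, h = -7) is passed completely: s = 7.0000 + (-7) = 0.0000
segment 3 (98.9° to 225.4°, dwell): s unchanged at 0.0000
θ = 256.8° falls in segment 4 (225.4° to 265.9°, cycloidal, h = 16): β = 256.8 − 225.4 = 31.4°, B = 40.5°; Δs = 16·(0.7753 − sin(2π·0.7753)/(2π)) = 14.9193; s = 0.0000 + 14.9193 = 14.9193
R = R0 + s = 33 + 14.9193 = 47.9193

47.9193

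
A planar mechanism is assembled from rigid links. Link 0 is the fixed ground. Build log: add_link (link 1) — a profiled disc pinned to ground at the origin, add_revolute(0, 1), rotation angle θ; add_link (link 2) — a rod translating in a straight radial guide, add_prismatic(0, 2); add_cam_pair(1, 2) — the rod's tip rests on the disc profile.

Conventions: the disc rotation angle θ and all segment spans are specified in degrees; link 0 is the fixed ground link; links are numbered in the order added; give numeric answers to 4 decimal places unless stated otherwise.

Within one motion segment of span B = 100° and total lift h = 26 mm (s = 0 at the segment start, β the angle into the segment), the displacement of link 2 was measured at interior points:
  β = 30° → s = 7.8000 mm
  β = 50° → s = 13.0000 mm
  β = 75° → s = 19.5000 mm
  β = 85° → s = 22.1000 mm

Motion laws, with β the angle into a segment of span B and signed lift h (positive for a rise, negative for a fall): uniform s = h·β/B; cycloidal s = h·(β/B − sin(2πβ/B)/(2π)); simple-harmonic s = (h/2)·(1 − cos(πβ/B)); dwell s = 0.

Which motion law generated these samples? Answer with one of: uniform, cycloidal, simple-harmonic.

candidates at β/B = r: uniform s = h·r (linear in β); cycloidal s = h·(r − sin(2πr)/(2π)); simple-harmonic s = (h/2)(1 − cos(πr))
β=30°: printed 7.8000 | uniform 7.8000, cycloidal 3.8645, simple-harmonic 5.3588
β=50°: printed 13.0000 | uniform 13.0000, cycloidal 13.0000, simple-harmonic 13.0000
β=75°: printed 19.5000 | uniform 19.5000, cycloidal 23.6380, simple-harmonic 22.1924
β=85°: printed 22.1000 | uniform 22.1000, cycloidal 25.4477, simple-harmonic 24.5831
only one law matches every sample → uniform

uniform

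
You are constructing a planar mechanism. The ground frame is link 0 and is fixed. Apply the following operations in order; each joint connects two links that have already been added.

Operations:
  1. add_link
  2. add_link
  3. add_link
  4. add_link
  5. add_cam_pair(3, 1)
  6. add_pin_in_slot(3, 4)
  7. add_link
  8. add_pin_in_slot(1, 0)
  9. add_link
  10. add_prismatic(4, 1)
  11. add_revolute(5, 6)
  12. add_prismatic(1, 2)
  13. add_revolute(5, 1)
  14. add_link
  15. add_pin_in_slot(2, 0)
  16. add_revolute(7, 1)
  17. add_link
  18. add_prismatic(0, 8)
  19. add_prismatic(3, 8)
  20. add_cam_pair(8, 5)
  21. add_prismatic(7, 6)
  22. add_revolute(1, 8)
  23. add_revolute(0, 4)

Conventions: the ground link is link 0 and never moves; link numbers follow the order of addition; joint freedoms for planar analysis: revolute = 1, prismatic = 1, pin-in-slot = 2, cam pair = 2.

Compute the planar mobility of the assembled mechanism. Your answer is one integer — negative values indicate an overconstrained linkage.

link 0 = ground. State L|J1|J2 = 1|0|0
+link1  2|0|0
+link2  3|0|0
+link3  4|0|0
+link4  5|0|0
C(3,1) f=2→J2  5|0|1
PS(3,4) f=2→J2  5|0|2
+link5  6|0|2
PS(1,0) f=2→J2  6|0|3
+link6  7|0|3
P(4,1) f=1→J1  7|1|3
R(5,6) f=1→J1  7|2|3
P(1,2) f=1→J1  7|3|3
R(5,1) f=1→J1  7|4|3
+link7  8|4|3
PS(2,0) f=2→J2  8|4|4
R(7,1) f=1→J1  8|5|4
+link8  9|5|4
P(0,8) f=1→J1  9|6|4
P(3,8) f=1→J1  9|7|4
C(8,5) f=2→J2  9|7|5
P(7,6) f=1→J1  9|8|5
R(1,8) f=1→J1  9|9|5
R(0,4) f=1→J1  9|10|5
M = 3(9−1)−2·10−5 = 24−20−5 = -1

M = -1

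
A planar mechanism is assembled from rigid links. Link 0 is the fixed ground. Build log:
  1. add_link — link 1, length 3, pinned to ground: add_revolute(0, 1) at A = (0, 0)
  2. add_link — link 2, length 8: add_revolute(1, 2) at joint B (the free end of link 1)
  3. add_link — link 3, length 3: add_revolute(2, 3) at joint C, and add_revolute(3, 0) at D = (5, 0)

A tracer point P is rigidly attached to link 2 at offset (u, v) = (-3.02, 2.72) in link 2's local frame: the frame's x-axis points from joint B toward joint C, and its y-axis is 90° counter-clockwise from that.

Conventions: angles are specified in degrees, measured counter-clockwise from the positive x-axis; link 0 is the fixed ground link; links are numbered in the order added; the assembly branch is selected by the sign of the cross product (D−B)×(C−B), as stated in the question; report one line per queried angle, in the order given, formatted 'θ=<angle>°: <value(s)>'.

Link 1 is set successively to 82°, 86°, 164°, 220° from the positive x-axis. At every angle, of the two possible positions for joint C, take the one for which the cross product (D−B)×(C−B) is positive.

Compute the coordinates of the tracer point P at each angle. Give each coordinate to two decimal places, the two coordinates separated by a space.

A=(0,0), D=(5.00,0)
θ=82°: B = A + 3.00·(cos82°, sin82°) = (0.4175, 2.9708)
θ=82°: |BD| = 5.4612
θ=82°: circle(B,8.00) ∩ circle(D,3.00): a=7.7661, h=1.9203
θ=82°:   candidates: C₊=(7.9786,0.3574) cross=10.487; C₋=(5.8895,-2.8651) cross=-10.487
θ=82°:   branch + wants cross > 0 → take C=(7.9786,0.3574) (cross=10.487)
θ=82°: ex = (C−B)/|BC| = (0.9451,-0.3267); ey = (0.3267,0.9451)
θ=82°: P = B + -3.02·ex + 2.72·ey = (-1.5483,6.5281)
θ=86°: B = A + 3.00·(cos86°, sin86°) = (0.2093, 2.9927)
θ=86°: |BD| = 5.6487
θ=86°: circle(B,8.00) ∩ circle(D,3.00): a=7.6927, h=2.1958
θ=86°:   candidates: C₊=(7.8970,0.7794) cross=12.404; C₋=(5.5703,-2.9453) cross=-12.404
θ=86°:   branch + wants cross > 0 → take C=(7.8970,0.7794) (cross=12.404)
θ=86°: ex = (C−B)/|BC| = (0.9610,-0.2767); ey = (0.2767,0.9610)
θ=86°: P = B + -3.02·ex + 2.72·ey = (-1.9403,6.4421)
θ=164°: B = A + 3.00·(cos164°, sin164°) = (-2.8838, 0.8269)
θ=164°: |BD| = 7.9270
θ=164°: circle(B,8.00) ∩ circle(D,3.00): a=7.4327, h=2.9590
θ=164°:   candidates: C₊=(4.8170,2.9944) cross=23.456; C₋=(4.1997,-2.8913) cross=-23.456
θ=164°:   branch + wants cross > 0 → take C=(4.8170,2.9944) (cross=23.456)
θ=164°: ex = (C−B)/|BC| = (0.9626,0.2709); ey = (-0.2709,0.9626)
θ=164°: P = B + -3.02·ex + 2.72·ey = (-6.5278,2.6269)
θ=220°: B = A + 3.00·(cos220°, sin220°) = (-2.2981, -1.9284)
θ=220°: |BD| = 7.5486
θ=220°: circle(B,8.00) ∩ circle(D,3.00): a=7.4174, h=2.9971
θ=220°:   candidates: C₊=(4.1075,2.8642) cross=22.624; C₋=(5.6388,-2.9312) cross=-22.624
θ=220°:   branch + wants cross > 0 → take C=(4.1075,2.8642) (cross=22.624)
θ=220°: ex = (C−B)/|BC| = (0.8007,0.5991); ey = (-0.5991,0.8007)
θ=220°: P = B + -3.02·ex + 2.72·ey = (-6.3457,-1.5596)

θ=82°: -1.55 6.53
θ=86°: -1.94 6.44
θ=164°: -6.53 2.63
θ=220°: -6.35 -1.56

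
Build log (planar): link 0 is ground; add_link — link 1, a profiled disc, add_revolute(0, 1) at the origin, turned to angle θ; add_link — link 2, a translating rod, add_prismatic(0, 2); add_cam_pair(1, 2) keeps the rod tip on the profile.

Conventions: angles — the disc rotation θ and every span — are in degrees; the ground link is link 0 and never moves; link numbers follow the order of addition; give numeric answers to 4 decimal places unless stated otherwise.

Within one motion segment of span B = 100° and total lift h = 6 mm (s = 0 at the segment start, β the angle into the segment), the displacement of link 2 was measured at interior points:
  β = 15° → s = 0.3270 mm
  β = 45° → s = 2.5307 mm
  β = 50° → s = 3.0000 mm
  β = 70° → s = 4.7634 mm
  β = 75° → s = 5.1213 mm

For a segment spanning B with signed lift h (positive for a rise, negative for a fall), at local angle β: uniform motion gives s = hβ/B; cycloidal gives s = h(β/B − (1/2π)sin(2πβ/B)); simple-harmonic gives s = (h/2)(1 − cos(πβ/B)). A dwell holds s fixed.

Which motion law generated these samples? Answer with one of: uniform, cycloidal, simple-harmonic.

candidates at β/B = r: uniform s = h·r (linear in β); cycloidal s = h·(r − sin(2πr)/(2π)); simple-harmonic s = (h/2)(1 − cos(πr))
β=15°: printed 0.3270 | uniform 0.9000, cycloidal 0.1274, simple-harmonic 0.3270
β=45°: printed 2.5307 | uniform 2.7000, cycloidal 2.4049, simple-harmonic 2.5307
β=50°: printed 3.0000 | uniform 3.0000, cycloidal 3.0000, simple-harmonic 3.0000
β=70°: printed 4.7634 | uniform 4.2000, cycloidal 5.1082, simple-harmonic 4.7634
β=75°: printed 5.1213 | uniform 4.5000, cycloidal 5.4549, simple-harmonic 5.1213
only one law matches every sample → simple-harmonic

simple-harmonic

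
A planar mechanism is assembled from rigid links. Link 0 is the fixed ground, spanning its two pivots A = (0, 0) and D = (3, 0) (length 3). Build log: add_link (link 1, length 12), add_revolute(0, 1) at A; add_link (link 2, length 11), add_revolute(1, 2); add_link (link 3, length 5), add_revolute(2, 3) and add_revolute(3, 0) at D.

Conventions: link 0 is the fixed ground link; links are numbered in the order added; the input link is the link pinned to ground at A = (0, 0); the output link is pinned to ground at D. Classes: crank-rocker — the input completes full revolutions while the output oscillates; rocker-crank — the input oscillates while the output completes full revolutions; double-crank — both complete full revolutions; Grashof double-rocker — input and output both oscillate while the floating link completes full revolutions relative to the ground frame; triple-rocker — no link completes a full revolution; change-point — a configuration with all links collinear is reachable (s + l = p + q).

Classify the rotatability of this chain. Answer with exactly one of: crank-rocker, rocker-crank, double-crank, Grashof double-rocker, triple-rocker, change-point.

lengths: ground=3, input=12, coupler=11, output=5
sorted: s=3 (shortest), l=12 (longest), p+q=16
s + l = 15 vs p + q = 16
s + l < p + q (Grashof) with shortest = ground link → double-crank

double-crank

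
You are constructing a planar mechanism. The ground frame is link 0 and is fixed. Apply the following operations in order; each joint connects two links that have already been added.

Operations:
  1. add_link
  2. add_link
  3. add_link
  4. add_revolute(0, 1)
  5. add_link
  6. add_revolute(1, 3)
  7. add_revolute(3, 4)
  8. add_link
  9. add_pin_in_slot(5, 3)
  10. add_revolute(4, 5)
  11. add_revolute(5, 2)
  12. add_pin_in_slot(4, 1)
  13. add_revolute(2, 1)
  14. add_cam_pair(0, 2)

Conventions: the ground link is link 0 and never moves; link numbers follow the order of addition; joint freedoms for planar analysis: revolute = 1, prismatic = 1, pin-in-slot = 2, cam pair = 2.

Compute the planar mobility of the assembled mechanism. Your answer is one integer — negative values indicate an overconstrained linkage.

L=1 J1=0 J2=0
add link → L=2 J1=0 J2=0
add link → L=3 J1=0 J2=0
add link → L=4 J1=0 J2=0
R@0,1 dof=1 J1 → L=4 J1=1 J2=0
add link → L=5 J1=1 J2=0
R@1,3 dof=1 J1 → L=5 J1=2 J2=0
R@3,4 dof=1 J1 → L=5 J1=3 J2=0
add link → L=6 J1=3 J2=0
PS@5,3 dof=2 J2 → L=6 J1=3 J2=1
R@4,5 dof=1 J1 → L=6 J1=4 J2=1
R@5,2 dof=1 J1 → L=6 J1=5 J2=1
PS@4,1 dof=2 J2 → L=6 J1=5 J2=2
R@2,1 dof=1 J1 → L=6 J1=6 J2=2
C@0,2 dof=2 J2 → L=6 J1=6 J2=3
M=3(L−1)−2J1−J2=3·5−2·6−3=0

M = 0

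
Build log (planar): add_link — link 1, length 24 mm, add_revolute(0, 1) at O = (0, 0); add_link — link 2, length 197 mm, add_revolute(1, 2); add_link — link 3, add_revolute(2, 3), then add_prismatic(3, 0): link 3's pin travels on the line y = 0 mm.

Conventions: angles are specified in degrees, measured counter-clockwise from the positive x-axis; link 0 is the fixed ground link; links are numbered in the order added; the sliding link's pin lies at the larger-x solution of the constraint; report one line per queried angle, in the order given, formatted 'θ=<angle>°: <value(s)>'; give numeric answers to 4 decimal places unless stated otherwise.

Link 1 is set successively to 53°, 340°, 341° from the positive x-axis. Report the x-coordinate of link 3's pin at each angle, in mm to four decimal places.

geometry: r = 24 mm, L = 197 mm, e = 0 mm
θ=53°: crank pin P = (r cos θ, r sin θ) = (14.443561, 19.167252)
θ=53°: h = r sin θ − e = 19.167252 − 0 = 19.167252
θ=53°: x = r cos θ + √(L² − h²) = 14.443561 + 196.065337 = 210.508898
θ=340°: crank pin P = (r cos θ, r sin θ) = (22.552623, -8.208483)
θ=340°: h = r sin θ − e = -8.208483 − 0 = -8.208483
θ=340°: x = r cos θ + √(L² − h²) = 22.552623 + 196.828913 = 219.381535
θ=341°: crank pin P = (r cos θ, r sin θ) = (22.692446, -7.813636)
θ=341°: h = r sin θ − e = -7.813636 − 0 = -7.813636
θ=341°: x = r cos θ + √(L² − h²) = 22.692446 + 196.844982 = 219.537428

θ=53°: 210.5089
θ=340°: 219.3815
θ=341°: 219.5374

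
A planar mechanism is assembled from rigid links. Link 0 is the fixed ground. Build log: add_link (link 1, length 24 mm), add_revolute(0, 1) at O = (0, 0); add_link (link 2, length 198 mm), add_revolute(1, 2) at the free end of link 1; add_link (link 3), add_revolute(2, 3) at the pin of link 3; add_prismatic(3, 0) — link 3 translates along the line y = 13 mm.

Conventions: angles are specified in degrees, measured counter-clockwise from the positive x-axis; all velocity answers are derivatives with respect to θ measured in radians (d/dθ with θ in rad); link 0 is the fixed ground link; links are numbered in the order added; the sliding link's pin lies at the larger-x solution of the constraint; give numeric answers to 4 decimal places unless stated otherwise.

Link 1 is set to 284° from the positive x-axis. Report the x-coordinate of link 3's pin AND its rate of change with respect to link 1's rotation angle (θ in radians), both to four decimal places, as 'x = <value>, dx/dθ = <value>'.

geometry: r = 24 mm, L = 198 mm, e = 13 mm
crank pin P = (r cos θ, r sin θ) = (5.806125, -23.287097)
h = r sin θ − e = -23.287097 − 13 = -36.287097
x = r cos θ + √(L² − h²) = 5.806125 + 194.646466 = 200.452591
dx/dθ = −r sin θ − h·r cos θ/√(L² − h²) (θ in radians; h = -36.287097) = 24.369508

x = 200.4526, dx/dθ = 24.3695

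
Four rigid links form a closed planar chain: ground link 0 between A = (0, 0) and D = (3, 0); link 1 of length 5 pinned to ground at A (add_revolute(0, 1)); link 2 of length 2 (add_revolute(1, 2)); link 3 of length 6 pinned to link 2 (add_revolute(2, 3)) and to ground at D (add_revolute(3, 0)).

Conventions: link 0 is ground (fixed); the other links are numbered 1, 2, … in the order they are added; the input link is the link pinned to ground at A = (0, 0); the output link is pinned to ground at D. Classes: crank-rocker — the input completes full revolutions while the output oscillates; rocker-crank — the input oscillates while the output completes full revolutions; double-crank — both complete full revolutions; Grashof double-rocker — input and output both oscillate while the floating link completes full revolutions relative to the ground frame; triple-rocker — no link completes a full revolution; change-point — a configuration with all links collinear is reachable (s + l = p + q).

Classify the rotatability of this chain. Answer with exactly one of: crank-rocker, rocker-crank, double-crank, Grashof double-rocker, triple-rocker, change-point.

lengths: ground=3, input=5, coupler=2, output=6
sorted: s=2 (shortest), l=6 (longest), p+q=8
s + l = 8 vs p + q = 8
s + l = p + q → change-point (collinear configuration reachable)

change-point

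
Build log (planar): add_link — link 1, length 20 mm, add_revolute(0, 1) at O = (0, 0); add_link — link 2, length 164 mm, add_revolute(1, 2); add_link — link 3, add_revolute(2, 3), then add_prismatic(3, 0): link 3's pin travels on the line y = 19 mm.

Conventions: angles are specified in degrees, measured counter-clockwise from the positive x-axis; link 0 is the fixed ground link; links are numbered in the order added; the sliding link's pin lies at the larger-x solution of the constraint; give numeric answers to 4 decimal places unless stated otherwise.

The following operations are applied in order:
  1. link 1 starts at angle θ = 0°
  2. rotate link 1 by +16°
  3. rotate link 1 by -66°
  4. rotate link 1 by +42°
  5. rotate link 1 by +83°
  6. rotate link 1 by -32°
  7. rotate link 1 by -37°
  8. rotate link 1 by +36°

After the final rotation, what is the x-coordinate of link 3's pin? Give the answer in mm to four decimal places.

geometry: r = 20 mm, L = 164 mm, e = 19 mm; θ starts at 0°
rotate link 1 by +16°: θ ← 0° +16° = 16°
rotate link 1 by -66°: θ ← 16° -66° = -50°
rotate link 1 by +42°: θ ← -50° +42° = -8°
rotate link 1 by +83°: θ ← -8° +83° = 75°
rotate link 1 by -32°: θ ← 75° -32° = 43°
rotate link 1 by -37°: θ ← 43° -37° = 6°
rotate link 1 by +36°: θ ← 6° +36° = 42°
crank pin P = (r cos θ, r sin θ) = (14.862897, 13.382612)
h = r sin θ − e = 13.382612 − 19 = -5.617388
x = r cos θ + √(L² − h²) = 14.862897 + 163.903767 = 178.766664

178.7667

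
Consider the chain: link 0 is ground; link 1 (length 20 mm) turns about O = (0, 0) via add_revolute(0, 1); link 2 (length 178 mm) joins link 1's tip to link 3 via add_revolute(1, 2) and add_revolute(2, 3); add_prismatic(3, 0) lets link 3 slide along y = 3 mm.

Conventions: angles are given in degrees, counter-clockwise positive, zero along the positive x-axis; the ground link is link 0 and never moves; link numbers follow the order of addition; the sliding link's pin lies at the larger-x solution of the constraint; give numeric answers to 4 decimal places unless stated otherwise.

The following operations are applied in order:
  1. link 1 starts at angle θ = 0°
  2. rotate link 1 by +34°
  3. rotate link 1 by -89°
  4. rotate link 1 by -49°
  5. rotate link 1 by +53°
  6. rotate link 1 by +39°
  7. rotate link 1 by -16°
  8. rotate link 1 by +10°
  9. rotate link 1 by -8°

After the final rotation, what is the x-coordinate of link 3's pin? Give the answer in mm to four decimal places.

geometry: r = 20 mm, L = 178 mm, e = 3 mm; θ starts at 0°
rotate link 1 by +34°: θ ← 0° +34° = 34°
rotate link 1 by -89°: θ ← 34° -89° = -55°
rotate link 1 by -49°: θ ← -55° -49° = -104°
rotate link 1 by +53°: θ ← -104° +53° = -51°
rotate link 1 by +39°: θ ← -51° +39° = -12°
rotate link 1 by -16°: θ ← -12° -16° = -28°
rotate link 1 by +10°: θ ← -28° +10° = -18°
rotate link 1 by -8°: θ ← -18° -8° = -26°
crank pin P = (r cos θ, r sin θ) = (17.975881, -8.767423)
h = r sin θ − e = -8.767423 − 3 = -11.767423
x = r cos θ + √(L² − h²) = 17.975881 + 177.610607 = 195.586488

195.5865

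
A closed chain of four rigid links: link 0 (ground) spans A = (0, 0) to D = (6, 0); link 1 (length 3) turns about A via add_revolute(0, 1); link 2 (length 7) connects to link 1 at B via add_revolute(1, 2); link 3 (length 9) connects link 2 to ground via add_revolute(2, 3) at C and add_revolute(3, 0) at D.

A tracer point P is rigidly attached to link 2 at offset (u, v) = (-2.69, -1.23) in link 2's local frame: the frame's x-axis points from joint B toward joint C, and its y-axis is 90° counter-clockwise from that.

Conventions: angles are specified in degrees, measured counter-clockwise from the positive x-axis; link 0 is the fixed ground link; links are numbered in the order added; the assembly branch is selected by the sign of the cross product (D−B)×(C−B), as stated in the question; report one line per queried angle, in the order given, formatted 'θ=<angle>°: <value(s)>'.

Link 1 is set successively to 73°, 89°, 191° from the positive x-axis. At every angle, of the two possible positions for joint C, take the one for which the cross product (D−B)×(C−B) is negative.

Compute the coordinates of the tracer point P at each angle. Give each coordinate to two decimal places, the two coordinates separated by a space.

A=(0,0), D=(6.00,0)
θ=73°: B = A + 3.00·(cos73°, sin73°) = (0.8771, 2.8689)
θ=73°: |BD| = 5.8715
θ=73°: circle(B,7.00) ∩ circle(D,9.00): a=0.2107, h=6.9968
θ=73°:   candidates: C₊=(4.4797,8.8707) cross=41.082; C₋=(-2.3578,-3.3388) cross=-41.082
θ=73°:   branch - wants cross < 0 → take C=(-2.3578,-3.3388) (cross=-41.082)
θ=73°: ex = (C−B)/|BC| = (-0.4621,-0.8868); ey = (0.8868,-0.4621)
θ=73°: P = B + -2.69·ex + -1.23·ey = (1.0295,5.8229)
θ=89°: B = A + 3.00·(cos89°, sin89°) = (0.0524, 2.9995)
θ=89°: |BD| = 6.6612
θ=89°: circle(B,7.00) ∩ circle(D,9.00): a=0.9286, h=6.9381
θ=89°:   candidates: C₊=(4.0058,8.7763) cross=46.216; C₋=(-2.2427,-3.6135) cross=-46.216
θ=89°:   branch - wants cross < 0 → take C=(-2.2427,-3.6135) (cross=-46.216)
θ=89°: ex = (C−B)/|BC| = (-0.3279,-0.9447); ey = (0.9447,-0.3279)
θ=89°: P = B + -2.69·ex + -1.23·ey = (-0.2277,5.9441)
θ=191°: B = A + 3.00·(cos191°, sin191°) = (-2.9449, -0.5724)
θ=191°: |BD| = 8.9632
θ=191°: circle(B,7.00) ∩ circle(D,9.00): a=2.6965, h=6.4598
θ=191°:   candidates: C₊=(-0.6664,6.0464) cross=57.900; C₋=(0.1587,-6.8468) cross=-57.900
θ=191°:   branch - wants cross < 0 → take C=(0.1587,-6.8468) (cross=-57.900)
θ=191°: ex = (C−B)/|BC| = (0.4434,-0.8963); ey = (0.8963,0.4434)
θ=191°: P = B + -2.69·ex + -1.23·ey = (-5.2400,1.2934)

θ=73°: 1.03 5.82
θ=89°: -0.23 5.94
θ=191°: -5.24 1.29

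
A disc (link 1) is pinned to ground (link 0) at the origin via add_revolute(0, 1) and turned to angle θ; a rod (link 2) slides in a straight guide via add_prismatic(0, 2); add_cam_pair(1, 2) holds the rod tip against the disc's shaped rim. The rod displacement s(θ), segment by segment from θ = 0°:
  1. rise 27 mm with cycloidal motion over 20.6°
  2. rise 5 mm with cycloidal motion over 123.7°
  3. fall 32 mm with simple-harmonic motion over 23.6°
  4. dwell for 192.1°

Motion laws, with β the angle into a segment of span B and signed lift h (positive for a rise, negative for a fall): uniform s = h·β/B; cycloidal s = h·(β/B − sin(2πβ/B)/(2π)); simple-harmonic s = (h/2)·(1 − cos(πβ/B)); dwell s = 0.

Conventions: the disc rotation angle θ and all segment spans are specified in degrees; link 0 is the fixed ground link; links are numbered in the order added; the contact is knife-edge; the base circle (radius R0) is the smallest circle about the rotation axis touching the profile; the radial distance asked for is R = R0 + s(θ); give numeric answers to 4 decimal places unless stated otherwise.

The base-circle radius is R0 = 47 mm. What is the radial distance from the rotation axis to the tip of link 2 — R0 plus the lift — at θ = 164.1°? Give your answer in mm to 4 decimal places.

segment 1 (0° to 20.6°, cycloidal, h = 27) is passed completely: s = 0.0000 + (27) = 27.0000
segment 2 (20.6° to 144.3°, cycloidal, h = 5) is passed completely: s = 27.0000 + (5) = 32.0000
θ = 164.1° falls in segment 3 (144.3° to 167.9°, simple-harmonic, h = -32): β = 164.1 − 144.3 = 19.8°, B = 23.6°; Δs = -32/2·(1 − cos(π·0.8390)) = -29.9962; s = 32.0000 − 29.9962 = 2.0038
R = R0 + s = 47 + 2.0038 = 49.0038

49.0038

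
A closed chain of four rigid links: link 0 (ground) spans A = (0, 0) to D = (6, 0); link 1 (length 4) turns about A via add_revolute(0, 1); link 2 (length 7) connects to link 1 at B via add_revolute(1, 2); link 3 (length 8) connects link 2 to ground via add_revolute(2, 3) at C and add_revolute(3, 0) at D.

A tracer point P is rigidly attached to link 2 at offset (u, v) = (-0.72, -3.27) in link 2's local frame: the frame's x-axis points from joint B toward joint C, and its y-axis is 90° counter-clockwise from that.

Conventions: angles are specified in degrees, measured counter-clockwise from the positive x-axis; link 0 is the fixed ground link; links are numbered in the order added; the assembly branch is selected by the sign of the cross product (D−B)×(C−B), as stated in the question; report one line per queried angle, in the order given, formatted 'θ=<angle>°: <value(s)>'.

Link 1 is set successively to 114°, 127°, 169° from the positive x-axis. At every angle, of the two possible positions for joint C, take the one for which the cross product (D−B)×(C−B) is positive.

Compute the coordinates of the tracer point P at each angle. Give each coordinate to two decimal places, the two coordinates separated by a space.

A=(0,0), D=(6.00,0)
θ=114°: B = A + 4.00·(cos114°, sin114°) = (-1.6269, 3.6542)
θ=114°: |BD| = 8.4571
θ=114°: circle(B,7.00) ∩ circle(D,8.00): a=3.3418, h=6.1508
θ=114°:   candidates: C₊=(4.0444,7.7573) cross=52.018; C₋=(-1.2709,-3.3368) cross=-52.018
θ=114°:   branch + wants cross > 0 → take C=(4.0444,7.7573) (cross=52.018)
θ=114°: ex = (C−B)/|BC| = (0.8102,0.5862); ey = (-0.5862,0.8102)
θ=114°: P = B + -0.72·ex + -3.27·ey = (-0.2935,0.5828)
θ=127°: B = A + 4.00·(cos127°, sin127°) = (-2.4073, 3.1945)
θ=127°: |BD| = 8.9937
θ=127°: circle(B,7.00) ∩ circle(D,8.00): a=3.6629, h=5.9651
θ=127°:   candidates: C₊=(3.1356,7.4696) cross=53.649; C₋=(-1.1020,-3.6827) cross=-53.649
θ=127°:   branch + wants cross > 0 → take C=(3.1356,7.4696) (cross=53.649)
θ=127°: ex = (C−B)/|BC| = (0.7918,0.6107); ey = (-0.6107,0.7918)
θ=127°: P = B + -0.72·ex + -3.27·ey = (-0.9803,0.1655)
θ=169°: B = A + 4.00·(cos169°, sin169°) = (-3.9265, 0.7632)
θ=169°: |BD| = 9.9558
θ=169°: circle(B,7.00) ∩ circle(D,8.00): a=4.2246, h=5.5815
θ=169°:   candidates: C₊=(0.7135,6.0044) cross=55.568; C₋=(-0.1423,-5.1257) cross=-55.568
θ=169°:   branch + wants cross > 0 → take C=(0.7135,6.0044) (cross=55.568)
θ=169°: ex = (C−B)/|BC| = (0.6629,0.7487); ey = (-0.7487,0.6629)
θ=169°: P = B + -0.72·ex + -3.27·ey = (-1.9554,-1.9434)

θ=114°: -0.29 0.58
θ=127°: -0.98 0.17
θ=169°: -1.96 -1.94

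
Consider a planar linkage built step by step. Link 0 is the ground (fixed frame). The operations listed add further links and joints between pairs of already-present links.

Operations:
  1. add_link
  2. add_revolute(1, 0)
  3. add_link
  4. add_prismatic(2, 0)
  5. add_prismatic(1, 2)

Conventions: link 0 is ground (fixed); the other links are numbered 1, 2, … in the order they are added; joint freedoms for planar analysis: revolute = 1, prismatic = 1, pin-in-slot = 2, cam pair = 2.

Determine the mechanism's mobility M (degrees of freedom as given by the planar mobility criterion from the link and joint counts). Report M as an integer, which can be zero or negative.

link 0 = ground. State L|J1|J2 = 1|0|0
+link1  2|0|0
R(1,0) f=1→J1  2|1|0
+link2  3|1|0
P(2,0) f=1→J1  3|2|0
P(1,2) f=1→J1  3|3|0
M = 3(3−1)−2·3−0 = 6−6−0 = 0

M = 0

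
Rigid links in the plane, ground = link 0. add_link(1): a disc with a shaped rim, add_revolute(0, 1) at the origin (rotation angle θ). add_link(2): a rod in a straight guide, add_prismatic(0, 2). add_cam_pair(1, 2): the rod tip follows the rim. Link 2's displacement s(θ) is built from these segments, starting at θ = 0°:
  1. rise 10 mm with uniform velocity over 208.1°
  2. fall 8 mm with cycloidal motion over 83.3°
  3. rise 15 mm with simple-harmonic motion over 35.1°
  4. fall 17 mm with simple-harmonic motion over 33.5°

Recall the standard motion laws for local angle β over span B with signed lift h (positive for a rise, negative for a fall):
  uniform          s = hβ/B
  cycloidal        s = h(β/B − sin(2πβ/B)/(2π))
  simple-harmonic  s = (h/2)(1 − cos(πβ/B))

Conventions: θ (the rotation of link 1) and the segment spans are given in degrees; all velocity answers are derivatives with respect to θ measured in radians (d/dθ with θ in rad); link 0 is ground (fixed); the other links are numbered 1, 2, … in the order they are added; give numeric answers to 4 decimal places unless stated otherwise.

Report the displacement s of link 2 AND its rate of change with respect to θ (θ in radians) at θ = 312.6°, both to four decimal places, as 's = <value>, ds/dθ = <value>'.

segment 1 (0° to 208.1°, uniform, h = 10) is passed completely: s = 0.0000 + (10) = 10.0000
segment 2 (208.1° to 291.4°, cycloidal, h = -8) is passed completely: s = 10.0000 + (-8) = 2.0000
θ = 312.6° falls in segment 3 (291.4° to 326.5°, simple-harmonic, h = 15): β = 312.6 − 291.4 = 21.2°, B = 35.1°; Δs = 15/2·(1 − cos(π·0.6040)) = 9.9068; s = 2.0000 + 9.9068 = 11.9068
velocity in seg [291.4°–326.5°] (simple-harmonic), θ in radians: β = 21.2° = 0.3700 rad, B = 35.1° = 0.6126 rad; ds/dθ = (πh/(2B)) sin(πβ/B) = (π·15/(2·0.6126)) sin(π·0.6040) = 36.427300 mm/rad

s = 11.9068, ds/dθ = 36.4273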